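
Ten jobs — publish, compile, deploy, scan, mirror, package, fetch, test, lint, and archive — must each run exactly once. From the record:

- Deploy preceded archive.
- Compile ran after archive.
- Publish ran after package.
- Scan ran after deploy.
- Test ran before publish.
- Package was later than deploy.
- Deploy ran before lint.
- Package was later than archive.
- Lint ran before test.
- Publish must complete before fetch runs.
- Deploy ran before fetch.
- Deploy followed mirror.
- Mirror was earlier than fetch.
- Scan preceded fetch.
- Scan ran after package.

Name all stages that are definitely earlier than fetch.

Directly stated before fetch: deploy, mirror, publish, and scan.
Archive reaches fetch via archive → package → scan → fetch.
Lint reaches fetch via lint → test → publish → fetch.
Package reaches fetch via package → scan → fetch.
Likewise test reaches fetch by chaining the stated constraints.

archive, deploy, lint, mirror, package, publish, scan, test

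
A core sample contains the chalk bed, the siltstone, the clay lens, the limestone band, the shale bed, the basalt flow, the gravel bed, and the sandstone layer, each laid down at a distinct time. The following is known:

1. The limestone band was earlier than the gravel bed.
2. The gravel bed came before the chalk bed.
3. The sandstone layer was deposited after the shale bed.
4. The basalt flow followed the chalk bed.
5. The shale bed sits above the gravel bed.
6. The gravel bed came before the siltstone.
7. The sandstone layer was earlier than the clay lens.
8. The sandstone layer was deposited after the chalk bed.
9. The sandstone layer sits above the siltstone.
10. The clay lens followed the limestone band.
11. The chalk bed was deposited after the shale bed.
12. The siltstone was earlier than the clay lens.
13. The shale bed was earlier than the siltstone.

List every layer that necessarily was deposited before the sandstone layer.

Directly stated before the sandstone layer: the chalk bed, the shale bed, and the siltstone.
The gravel bed reaches the sandstone layer via the gravel bed → the shale bed → the sandstone layer.
The limestone band reaches the sandstone layer via the limestone band → the gravel bed → the shale bed → the sandstone layer.

the chalk bed, the gravel bed, the limestone band, the shale bed, the siltstone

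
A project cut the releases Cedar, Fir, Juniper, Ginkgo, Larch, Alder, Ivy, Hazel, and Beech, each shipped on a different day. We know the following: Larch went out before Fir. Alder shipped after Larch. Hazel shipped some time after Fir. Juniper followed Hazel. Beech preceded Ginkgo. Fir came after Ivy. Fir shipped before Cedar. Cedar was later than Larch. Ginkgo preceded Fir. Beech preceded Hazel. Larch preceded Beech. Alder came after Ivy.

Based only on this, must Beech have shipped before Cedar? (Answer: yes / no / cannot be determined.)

yes

Chain the constraints: Beech → Ginkgo → Fir → Cedar. Each link is directly stated, so Beech comes before Cedar.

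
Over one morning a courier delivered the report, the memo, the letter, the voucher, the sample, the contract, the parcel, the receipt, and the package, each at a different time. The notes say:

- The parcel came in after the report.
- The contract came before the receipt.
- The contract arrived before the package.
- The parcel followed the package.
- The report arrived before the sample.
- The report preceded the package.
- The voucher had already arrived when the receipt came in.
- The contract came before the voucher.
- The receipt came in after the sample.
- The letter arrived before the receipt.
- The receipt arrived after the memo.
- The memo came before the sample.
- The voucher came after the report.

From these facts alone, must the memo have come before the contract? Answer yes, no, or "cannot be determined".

No chain of stated constraints runs from the memo to the contract, and none runs from the contract to the memo either.
So the relative order of the memo and the contract is not fixed by the given facts.

cannot be determined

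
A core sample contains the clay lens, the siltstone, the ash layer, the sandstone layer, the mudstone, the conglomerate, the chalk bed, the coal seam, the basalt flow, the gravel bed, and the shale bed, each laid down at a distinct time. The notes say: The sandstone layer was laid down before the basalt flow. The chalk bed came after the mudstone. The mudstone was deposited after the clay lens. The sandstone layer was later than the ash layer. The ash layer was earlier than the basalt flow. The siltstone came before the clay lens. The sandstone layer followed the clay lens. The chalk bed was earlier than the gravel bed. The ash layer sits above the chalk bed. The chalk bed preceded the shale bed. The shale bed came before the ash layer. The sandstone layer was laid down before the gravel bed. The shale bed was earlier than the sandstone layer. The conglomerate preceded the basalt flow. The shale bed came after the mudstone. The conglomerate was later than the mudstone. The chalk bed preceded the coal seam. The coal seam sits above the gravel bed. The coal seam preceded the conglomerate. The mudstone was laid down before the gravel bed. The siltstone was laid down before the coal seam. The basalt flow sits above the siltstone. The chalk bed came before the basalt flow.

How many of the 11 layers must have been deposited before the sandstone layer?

6

Directly stated before the sandstone layer: the ash layer, the clay lens, and the shale bed.
The chalk bed reaches the sandstone layer via the chalk bed → the shale bed → the sandstone layer.
The mudstone reaches the sandstone layer via the mudstone → the shale bed → the sandstone layer.
The siltstone reaches the sandstone layer via the siltstone → the clay lens → the sandstone layer.
No chain forces the conglomerate (or any of the others) ahead of the sandstone layer.
That's the ash layer, the chalk bed, the clay lens, the mudstone, the shale bed, and the siltstone — 6 in all.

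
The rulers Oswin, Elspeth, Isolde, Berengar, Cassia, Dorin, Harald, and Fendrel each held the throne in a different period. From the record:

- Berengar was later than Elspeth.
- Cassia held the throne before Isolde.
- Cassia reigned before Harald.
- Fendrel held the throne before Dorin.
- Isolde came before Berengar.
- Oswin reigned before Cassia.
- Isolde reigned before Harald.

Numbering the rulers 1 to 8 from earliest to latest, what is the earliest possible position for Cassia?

Oswin must come before Cassia — 1 forced predecessor.
Nothing else is forced ahead of Cassia, so their earliest slot is position 1 + 1 = 2.

2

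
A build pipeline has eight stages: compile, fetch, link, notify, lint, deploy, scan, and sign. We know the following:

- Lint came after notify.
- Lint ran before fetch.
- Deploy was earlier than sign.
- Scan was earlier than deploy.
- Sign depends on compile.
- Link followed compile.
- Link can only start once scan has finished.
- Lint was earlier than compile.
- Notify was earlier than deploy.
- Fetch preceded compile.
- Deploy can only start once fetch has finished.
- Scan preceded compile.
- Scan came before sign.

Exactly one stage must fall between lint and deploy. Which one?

Tracing the constraints gives lint → fetch → deploy, so fetch sits after lint and before deploy.
No other stage is forced both after lint and before deploy.

fetch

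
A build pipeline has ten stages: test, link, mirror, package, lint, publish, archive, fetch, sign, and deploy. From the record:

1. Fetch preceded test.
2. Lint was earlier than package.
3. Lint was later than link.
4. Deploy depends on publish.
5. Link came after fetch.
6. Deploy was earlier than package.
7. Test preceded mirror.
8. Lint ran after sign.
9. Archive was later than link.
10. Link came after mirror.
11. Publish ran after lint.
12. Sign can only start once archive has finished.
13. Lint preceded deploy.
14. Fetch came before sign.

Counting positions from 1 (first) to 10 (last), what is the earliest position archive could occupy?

5

Fetch, link, mirror, and test must all come before archive — 4 forced predecessors.
Nothing else is forced ahead of archive, so its earliest slot is position 4 + 1 = 5.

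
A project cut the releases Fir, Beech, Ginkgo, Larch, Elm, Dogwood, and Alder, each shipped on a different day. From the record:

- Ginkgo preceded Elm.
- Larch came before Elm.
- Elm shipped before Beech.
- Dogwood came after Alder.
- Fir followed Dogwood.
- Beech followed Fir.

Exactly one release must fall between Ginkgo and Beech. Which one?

Elm

Tracing the constraints gives Ginkgo → Elm → Beech, so Elm sits after Ginkgo and before Beech.
No other release is forced both after Ginkgo and before Beech.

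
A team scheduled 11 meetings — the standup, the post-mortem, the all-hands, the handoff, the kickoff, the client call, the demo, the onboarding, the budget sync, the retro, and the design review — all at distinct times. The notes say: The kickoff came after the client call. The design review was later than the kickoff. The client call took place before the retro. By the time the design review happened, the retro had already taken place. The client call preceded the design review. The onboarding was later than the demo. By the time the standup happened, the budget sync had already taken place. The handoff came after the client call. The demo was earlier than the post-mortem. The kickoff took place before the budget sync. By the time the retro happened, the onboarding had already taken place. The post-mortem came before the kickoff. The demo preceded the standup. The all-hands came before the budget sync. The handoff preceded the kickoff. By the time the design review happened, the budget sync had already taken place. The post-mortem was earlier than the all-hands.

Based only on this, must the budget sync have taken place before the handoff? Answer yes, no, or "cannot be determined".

Tracing the constraints gives the handoff → the kickoff → the budget sync, so the handoff must come before the budget sync.
That means the budget sync cannot be before the handoff.

no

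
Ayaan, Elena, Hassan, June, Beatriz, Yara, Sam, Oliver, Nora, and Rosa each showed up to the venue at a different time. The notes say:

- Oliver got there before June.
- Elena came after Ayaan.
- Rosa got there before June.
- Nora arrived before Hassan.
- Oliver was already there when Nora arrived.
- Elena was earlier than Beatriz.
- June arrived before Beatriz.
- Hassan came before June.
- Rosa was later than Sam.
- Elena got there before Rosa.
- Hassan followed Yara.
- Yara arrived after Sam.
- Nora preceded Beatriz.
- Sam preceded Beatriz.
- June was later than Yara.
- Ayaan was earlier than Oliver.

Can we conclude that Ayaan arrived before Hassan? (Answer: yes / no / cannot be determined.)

Chain the constraints: Ayaan → Oliver → Nora → Hassan. Each link is directly stated, so Ayaan comes before Hassan.

yes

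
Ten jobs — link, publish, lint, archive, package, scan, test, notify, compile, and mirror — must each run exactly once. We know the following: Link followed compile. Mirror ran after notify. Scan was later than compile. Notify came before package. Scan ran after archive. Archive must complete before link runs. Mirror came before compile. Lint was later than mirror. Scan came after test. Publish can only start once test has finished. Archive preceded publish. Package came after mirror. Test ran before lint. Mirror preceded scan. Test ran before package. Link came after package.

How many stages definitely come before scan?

Directly stated before scan: archive, compile, mirror, and test.
Notify reaches scan via notify → mirror → scan.
No chain forces lint (or any of the others) ahead of scan.
That's archive, compile, mirror, notify, and test — 5 in all.

5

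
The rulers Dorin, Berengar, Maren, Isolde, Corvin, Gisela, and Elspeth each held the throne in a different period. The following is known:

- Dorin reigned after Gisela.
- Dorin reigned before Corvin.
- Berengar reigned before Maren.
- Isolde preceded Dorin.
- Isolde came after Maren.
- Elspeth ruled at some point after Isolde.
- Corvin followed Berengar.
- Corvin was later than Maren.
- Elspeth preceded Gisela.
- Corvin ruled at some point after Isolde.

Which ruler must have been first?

Berengar has a chain of constraints placing them before every other ruler, so Berengar must be first.

Berengar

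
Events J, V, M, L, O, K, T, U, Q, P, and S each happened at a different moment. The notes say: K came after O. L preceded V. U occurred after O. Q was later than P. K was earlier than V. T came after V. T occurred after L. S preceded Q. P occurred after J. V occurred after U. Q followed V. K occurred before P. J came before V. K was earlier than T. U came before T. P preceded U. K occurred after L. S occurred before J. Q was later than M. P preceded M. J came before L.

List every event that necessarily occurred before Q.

J, K, L, M, O, P, S, U, V

Directly stated before Q: M, P, S, and V.
J reaches Q via J → P → Q.
K reaches Q via K → P → Q.
L reaches Q via L → V → Q.
Likewise O and U each reach Q by chaining the stated constraints.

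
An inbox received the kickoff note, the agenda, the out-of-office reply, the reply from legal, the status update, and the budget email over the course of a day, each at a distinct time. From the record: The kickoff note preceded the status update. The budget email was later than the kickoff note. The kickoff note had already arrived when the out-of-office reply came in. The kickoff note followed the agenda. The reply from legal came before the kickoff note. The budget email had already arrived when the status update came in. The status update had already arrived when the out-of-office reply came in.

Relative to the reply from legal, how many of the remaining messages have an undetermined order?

Forced after the reply from legal: the budget email, the kickoff note, the out-of-office reply, and the status update.
That leaves the agenda with no forced order relative to the reply from legal — 1.

1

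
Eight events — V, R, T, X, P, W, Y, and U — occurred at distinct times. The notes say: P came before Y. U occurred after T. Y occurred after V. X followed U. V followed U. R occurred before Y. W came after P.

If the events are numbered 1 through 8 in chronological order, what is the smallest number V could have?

3

T and U must both come before V — 2 forced predecessors.
Nothing else is forced ahead of V, so its earliest slot is position 2 + 1 = 3.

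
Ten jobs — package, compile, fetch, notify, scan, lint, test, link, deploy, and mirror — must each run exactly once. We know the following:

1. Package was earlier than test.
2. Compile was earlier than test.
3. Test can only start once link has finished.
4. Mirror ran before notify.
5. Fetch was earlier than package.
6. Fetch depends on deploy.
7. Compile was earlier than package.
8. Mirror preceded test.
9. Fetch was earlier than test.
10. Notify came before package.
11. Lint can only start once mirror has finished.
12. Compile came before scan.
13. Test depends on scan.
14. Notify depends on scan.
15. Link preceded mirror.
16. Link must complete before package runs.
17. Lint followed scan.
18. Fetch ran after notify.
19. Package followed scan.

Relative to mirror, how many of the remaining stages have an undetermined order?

3

Forced before mirror: link; forced after mirror: fetch, lint, notify, package, and test.
That leaves compile, deploy, and scan with no forced order relative to mirror — 3.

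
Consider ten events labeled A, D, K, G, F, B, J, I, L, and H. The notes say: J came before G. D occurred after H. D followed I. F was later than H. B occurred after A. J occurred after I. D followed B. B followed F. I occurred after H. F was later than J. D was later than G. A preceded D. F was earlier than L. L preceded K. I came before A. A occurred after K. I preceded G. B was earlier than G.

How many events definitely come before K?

Directly stated before K: L.
F reaches K via F → L → K.
H reaches K via H → F → L → K.
I reaches K via I → J → F → L → K.
Likewise J reaches K by chaining the stated constraints.
No chain forces A (or any of the others) ahead of K.
That's F, H, I, J, and L — 5 in all.

5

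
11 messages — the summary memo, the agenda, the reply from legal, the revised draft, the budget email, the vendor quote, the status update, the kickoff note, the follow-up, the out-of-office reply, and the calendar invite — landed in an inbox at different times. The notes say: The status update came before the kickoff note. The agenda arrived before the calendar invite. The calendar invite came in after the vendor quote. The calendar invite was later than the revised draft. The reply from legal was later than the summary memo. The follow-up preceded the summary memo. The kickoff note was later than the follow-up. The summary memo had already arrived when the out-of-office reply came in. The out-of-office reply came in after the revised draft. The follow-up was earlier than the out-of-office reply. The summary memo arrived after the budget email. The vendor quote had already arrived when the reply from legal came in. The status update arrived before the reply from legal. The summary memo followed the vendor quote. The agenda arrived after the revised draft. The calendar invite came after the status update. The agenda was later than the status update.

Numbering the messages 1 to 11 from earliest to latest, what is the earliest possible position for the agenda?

3

The revised draft and the status update must both come before the agenda — 2 forced predecessors.
Nothing else is forced ahead of the agenda, so its earliest slot is position 2 + 1 = 3.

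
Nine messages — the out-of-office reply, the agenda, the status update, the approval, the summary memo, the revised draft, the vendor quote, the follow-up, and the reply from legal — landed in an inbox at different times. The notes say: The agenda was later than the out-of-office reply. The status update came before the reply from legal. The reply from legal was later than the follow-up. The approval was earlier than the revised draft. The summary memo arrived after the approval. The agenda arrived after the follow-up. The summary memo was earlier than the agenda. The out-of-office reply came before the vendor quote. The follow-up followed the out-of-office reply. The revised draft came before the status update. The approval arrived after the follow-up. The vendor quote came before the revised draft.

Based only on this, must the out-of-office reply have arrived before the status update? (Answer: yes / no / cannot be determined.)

Chain the constraints: the out-of-office reply → the vendor quote → the revised draft → the status update. Each link is directly stated, so the out-of-office reply comes before the status update.

yes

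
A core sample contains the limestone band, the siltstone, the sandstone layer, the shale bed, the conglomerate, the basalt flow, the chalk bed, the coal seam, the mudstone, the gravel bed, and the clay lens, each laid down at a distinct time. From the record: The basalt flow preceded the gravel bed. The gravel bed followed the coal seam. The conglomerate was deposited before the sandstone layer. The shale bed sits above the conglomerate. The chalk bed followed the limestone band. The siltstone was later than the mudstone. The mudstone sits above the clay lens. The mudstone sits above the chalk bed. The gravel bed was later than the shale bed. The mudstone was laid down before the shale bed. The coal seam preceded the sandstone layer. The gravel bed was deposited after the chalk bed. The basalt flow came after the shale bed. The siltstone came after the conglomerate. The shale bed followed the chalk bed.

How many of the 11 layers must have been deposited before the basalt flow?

Directly stated before the basalt flow: the shale bed.
The chalk bed reaches the basalt flow via the chalk bed → the shale bed → the basalt flow.
The clay lens reaches the basalt flow via the clay lens → the mudstone → the shale bed → the basalt flow.
The conglomerate reaches the basalt flow via the conglomerate → the shale bed → the basalt flow.
Likewise the limestone band and the mudstone each reach the basalt flow by chaining the stated constraints.
No chain forces the siltstone (or any of the others) ahead of the basalt flow.
That's the chalk bed, the clay lens, the conglomerate, the limestone band, the mudstone, and the shale bed — 6 in all.

6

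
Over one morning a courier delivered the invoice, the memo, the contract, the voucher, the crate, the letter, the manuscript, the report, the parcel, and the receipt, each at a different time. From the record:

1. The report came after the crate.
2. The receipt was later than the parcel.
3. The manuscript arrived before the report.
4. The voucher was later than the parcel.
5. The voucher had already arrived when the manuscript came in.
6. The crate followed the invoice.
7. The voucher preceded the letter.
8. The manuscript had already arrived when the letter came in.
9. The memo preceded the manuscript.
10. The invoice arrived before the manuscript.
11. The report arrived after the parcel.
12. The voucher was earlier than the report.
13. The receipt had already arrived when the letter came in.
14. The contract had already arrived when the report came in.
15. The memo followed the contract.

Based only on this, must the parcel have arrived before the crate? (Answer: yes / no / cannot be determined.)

cannot be determined

No chain of stated constraints runs from the parcel to the crate, and none runs from the crate to the parcel either.
So the relative order of the parcel and the crate is not fixed by the given facts.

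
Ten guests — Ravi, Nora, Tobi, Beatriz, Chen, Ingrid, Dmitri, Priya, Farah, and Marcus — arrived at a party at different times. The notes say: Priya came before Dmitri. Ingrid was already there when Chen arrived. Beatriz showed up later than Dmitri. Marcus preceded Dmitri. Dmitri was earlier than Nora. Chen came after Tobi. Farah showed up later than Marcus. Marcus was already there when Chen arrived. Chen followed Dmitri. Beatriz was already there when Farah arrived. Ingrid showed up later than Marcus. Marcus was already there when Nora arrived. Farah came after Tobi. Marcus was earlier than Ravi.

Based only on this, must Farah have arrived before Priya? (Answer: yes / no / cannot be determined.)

Tracing the constraints gives Priya → Dmitri → Beatriz → Farah, so Priya must come before Farah.
That means Farah cannot be before Priya.

no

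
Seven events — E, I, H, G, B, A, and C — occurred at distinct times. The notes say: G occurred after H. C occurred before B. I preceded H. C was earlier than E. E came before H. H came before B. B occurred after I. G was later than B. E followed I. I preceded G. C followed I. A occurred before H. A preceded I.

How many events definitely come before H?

Directly stated before H: A, E, and I.
C reaches H via C → E → H.
That's A, C, E, and I — 4 in all.

4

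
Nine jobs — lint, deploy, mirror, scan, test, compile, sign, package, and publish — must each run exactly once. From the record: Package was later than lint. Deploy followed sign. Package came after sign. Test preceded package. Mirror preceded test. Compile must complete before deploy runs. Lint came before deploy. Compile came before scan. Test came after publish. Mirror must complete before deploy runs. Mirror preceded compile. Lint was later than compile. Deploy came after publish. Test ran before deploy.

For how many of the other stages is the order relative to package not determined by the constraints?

2

Forced before package: compile, lint, mirror, publish, sign, and test.
That leaves deploy and scan with no forced order relative to package — 2.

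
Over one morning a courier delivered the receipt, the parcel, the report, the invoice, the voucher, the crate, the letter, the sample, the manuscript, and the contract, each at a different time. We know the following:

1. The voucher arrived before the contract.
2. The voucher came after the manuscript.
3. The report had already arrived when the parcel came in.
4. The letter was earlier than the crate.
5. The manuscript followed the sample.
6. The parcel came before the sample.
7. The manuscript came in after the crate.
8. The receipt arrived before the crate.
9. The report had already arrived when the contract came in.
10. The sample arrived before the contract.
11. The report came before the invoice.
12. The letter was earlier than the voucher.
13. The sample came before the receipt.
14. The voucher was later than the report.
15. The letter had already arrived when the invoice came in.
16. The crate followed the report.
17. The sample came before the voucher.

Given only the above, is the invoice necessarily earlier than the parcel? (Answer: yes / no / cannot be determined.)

No chain of stated constraints runs from the invoice to the parcel, and none runs from the parcel to the invoice either.
So the relative order of the invoice and the parcel is not fixed by the given facts.

cannot be determined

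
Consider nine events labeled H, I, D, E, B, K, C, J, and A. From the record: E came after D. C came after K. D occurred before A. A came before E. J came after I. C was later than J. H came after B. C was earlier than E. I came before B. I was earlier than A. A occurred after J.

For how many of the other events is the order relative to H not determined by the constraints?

Forced before H: B and I.
That leaves A, C, D, E, J, and K with no forced order relative to H — 6.

6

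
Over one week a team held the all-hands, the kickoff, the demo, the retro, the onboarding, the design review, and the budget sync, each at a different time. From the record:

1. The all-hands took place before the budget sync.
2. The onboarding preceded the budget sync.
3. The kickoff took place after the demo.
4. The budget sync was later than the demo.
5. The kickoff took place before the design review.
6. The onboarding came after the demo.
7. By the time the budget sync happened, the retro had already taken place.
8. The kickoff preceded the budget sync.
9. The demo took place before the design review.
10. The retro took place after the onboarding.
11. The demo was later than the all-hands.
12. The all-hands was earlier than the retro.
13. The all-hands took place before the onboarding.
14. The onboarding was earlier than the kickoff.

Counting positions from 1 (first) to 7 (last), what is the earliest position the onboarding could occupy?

3

The all-hands and the demo must both come before the onboarding — 2 forced predecessors.
Nothing else is forced ahead of the onboarding, so its earliest slot is position 2 + 1 = 3.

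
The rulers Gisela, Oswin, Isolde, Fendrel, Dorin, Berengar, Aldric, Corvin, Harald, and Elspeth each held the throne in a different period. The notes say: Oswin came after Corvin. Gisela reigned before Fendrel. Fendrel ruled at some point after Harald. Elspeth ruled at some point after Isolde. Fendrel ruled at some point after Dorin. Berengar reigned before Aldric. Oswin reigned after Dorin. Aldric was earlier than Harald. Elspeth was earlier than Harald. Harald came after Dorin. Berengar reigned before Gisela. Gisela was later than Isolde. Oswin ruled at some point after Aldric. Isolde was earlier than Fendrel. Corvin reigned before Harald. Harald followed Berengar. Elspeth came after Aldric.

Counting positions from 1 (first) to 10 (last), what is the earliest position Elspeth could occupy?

Aldric, Berengar, and Isolde must all come before Elspeth — 3 forced predecessors.
Nothing else is forced ahead of Elspeth, so their earliest slot is position 3 + 1 = 4.

4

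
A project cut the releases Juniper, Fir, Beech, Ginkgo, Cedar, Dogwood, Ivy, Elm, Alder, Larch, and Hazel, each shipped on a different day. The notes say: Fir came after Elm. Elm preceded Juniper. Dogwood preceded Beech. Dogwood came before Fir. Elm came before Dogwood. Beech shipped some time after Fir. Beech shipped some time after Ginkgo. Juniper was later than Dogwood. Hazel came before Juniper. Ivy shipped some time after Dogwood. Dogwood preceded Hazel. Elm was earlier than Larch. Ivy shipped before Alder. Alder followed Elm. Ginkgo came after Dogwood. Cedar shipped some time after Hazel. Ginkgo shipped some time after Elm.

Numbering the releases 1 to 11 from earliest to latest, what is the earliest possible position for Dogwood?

2

Elm must come before Dogwood — 1 forced predecessor.
Nothing else is forced ahead of Dogwood, so its earliest slot is position 1 + 1 = 2.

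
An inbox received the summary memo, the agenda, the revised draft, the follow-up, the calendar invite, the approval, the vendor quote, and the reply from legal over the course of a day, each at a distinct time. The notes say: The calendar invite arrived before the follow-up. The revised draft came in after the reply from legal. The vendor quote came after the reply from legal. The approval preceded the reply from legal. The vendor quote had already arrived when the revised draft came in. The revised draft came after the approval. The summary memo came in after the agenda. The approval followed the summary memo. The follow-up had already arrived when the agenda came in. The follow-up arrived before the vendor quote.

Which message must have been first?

The calendar invite has a chain of constraints placing it before every other message, so the calendar invite must be first.

the calendar invite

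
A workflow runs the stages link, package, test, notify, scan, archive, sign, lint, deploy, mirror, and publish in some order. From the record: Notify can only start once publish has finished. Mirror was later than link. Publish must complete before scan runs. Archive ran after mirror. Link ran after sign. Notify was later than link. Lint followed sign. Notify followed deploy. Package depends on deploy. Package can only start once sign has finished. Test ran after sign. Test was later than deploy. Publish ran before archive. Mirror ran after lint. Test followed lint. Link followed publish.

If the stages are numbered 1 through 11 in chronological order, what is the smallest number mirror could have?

5

Link, lint, publish, and sign must all come before mirror — 4 forced predecessors.
Nothing else is forced ahead of mirror, so its earliest slot is position 4 + 1 = 5.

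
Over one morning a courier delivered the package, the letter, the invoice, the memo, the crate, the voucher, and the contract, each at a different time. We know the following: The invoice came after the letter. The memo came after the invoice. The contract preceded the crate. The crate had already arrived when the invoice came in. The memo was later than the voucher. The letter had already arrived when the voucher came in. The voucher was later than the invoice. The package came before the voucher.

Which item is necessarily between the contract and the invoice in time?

Tracing the constraints gives the contract → the crate → the invoice, so the crate sits after the contract and before the invoice.
No other item is forced both after the contract and before the invoice.

the crate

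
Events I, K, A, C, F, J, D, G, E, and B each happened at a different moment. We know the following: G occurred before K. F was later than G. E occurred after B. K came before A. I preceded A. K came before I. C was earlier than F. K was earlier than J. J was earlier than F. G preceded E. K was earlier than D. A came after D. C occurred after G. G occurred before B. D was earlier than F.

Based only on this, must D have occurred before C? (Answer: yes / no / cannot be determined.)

No chain of stated constraints runs from D to C, and none runs from C to D either.
So the relative order of D and C is not fixed by the given facts.

cannot be determined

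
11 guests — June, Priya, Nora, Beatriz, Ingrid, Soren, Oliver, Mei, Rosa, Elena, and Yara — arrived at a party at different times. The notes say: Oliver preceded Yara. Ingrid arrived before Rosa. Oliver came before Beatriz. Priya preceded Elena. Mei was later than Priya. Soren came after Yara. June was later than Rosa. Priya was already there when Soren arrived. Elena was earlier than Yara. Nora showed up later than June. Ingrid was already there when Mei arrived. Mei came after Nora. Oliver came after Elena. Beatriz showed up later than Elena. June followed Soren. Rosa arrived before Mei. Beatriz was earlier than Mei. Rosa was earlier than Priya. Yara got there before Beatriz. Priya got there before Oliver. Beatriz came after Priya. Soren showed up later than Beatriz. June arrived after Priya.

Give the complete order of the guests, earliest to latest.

Ingrid, Rosa, Priya, Elena, Oliver, Yara, Beatriz, Soren, June, Nora, Mei

The constraints fix every adjacent pair, so only one ordering works:
Ingrid → Rosa → Priya → Elena → Oliver → Yara → Beatriz → Soren → June → Nora → Mei.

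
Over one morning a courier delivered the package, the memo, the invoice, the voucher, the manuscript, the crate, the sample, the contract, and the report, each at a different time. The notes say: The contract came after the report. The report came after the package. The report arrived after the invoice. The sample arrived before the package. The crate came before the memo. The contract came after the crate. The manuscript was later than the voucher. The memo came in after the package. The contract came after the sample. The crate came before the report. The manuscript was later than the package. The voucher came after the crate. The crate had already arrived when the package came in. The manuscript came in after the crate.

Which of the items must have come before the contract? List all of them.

the crate, the invoice, the package, the report, the sample

Directly stated before the contract: the crate, the report, and the sample.
The invoice reaches the contract via the invoice → the report → the contract.
The package reaches the contract via the package → the report → the contract.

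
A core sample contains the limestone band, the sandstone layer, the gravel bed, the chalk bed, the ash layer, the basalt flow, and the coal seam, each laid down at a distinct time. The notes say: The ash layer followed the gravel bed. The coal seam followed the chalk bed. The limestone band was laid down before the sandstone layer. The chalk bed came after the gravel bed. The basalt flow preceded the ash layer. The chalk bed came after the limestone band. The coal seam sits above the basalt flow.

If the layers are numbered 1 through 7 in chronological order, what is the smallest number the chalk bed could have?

The gravel bed and the limestone band must both come before the chalk bed — 2 forced predecessors.
Nothing else is forced ahead of the chalk bed, so its earliest slot is position 2 + 1 = 3.

3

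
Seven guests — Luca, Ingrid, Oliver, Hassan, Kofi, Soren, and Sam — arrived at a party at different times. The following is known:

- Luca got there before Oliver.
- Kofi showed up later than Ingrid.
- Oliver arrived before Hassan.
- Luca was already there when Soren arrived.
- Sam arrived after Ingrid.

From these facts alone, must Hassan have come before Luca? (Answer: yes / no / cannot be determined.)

Tracing the constraints gives Luca → Oliver → Hassan, so Luca must come before Hassan.
That means Hassan cannot be before Luca.

no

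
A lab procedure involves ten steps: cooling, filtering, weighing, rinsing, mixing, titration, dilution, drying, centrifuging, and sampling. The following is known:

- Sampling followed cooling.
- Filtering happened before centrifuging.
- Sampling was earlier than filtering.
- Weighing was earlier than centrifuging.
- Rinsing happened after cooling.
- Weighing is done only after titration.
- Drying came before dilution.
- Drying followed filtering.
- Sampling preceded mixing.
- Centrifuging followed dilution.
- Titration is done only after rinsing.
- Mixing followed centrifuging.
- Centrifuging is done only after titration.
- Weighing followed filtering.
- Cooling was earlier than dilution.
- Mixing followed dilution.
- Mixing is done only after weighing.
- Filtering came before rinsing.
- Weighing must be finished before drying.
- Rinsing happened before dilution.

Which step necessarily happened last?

Every other step has a chain of constraints placing it before mixing, so mixing is last.

mixing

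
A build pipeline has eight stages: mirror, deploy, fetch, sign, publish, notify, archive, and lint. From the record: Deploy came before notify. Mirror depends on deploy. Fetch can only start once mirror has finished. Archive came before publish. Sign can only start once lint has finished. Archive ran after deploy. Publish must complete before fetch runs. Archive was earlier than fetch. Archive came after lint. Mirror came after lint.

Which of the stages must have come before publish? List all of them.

Directly stated before publish: archive.
Deploy reaches publish via deploy → archive → publish.
Lint reaches publish via lint → archive → publish.
No chain forces fetch (or any of the others) ahead of publish.

archive, deploy, lint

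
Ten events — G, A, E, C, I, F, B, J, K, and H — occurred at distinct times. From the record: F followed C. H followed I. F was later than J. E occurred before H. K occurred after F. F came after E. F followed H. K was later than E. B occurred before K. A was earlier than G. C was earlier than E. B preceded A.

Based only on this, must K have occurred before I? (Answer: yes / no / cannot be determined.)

no

Tracing the constraints gives I → H → F → K, so I must come before K.
That means K cannot be before I.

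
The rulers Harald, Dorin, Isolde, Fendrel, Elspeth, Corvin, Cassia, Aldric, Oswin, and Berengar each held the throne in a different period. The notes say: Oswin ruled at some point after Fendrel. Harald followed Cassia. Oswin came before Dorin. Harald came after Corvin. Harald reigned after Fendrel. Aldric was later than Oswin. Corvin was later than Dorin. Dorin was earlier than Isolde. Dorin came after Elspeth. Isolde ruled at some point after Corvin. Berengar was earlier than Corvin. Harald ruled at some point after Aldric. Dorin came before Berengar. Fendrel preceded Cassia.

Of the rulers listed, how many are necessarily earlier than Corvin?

Directly stated before Corvin: Berengar and Dorin.
Elspeth reaches Corvin via Elspeth → Dorin → Corvin.
Fendrel reaches Corvin via Fendrel → Oswin → Dorin → Corvin.
Oswin reaches Corvin via Oswin → Dorin → Corvin.
No chain forces Isolde (or any of the others) ahead of Corvin.
That's Berengar, Dorin, Elspeth, Fendrel, and Oswin — 5 in all.

5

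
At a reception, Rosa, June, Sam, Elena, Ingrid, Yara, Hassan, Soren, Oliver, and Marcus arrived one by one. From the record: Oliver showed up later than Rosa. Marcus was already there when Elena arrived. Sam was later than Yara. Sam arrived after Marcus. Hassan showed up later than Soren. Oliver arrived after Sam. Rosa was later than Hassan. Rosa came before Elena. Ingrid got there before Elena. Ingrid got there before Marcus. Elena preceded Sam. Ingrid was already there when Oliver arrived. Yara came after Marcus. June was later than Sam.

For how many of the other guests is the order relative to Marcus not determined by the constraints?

Forced before Marcus: Ingrid; forced after Marcus: Elena, June, Oliver, Sam, and Yara.
That leaves Hassan, Rosa, and Soren with no forced order relative to Marcus — 3.

3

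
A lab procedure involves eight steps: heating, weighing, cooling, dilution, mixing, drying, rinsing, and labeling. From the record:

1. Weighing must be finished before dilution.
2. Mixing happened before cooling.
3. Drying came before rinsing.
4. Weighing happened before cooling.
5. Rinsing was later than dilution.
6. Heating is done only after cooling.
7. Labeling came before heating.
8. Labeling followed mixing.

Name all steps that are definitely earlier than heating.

Directly stated before heating: cooling and labeling.
Mixing reaches heating via mixing → cooling → heating.
Weighing reaches heating via weighing → cooling → heating.
No chain forces rinsing (or any of the others) ahead of heating.

cooling, labeling, mixing, weighing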